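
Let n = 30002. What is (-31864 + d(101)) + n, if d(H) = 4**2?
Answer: -1846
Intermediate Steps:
d(H) = 16
(-31864 + d(101)) + n = (-31864 + 16) + 30002 = -31848 + 30002 = -1846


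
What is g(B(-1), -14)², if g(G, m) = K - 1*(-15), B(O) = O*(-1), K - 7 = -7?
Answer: 225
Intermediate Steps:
K = 0 (K = 7 - 7 = 0)
B(O) = -O
g(G, m) = 15 (g(G, m) = 0 - 1*(-15) = 0 + 15 = 15)
g(B(-1), -14)² = 15² = 225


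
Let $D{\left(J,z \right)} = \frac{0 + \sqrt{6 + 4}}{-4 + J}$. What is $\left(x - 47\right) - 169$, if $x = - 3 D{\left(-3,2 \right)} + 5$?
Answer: $-211 + \frac{3 \sqrt{10}}{7} \approx -209.64$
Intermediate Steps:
$D{\left(J,z \right)} = \frac{\sqrt{10}}{-4 + J}$ ($D{\left(J,z \right)} = \frac{0 + \sqrt{10}}{-4 + J} = \frac{\sqrt{10}}{-4 + J}$)
$x = 5 + \frac{3 \sqrt{10}}{7}$ ($x = - 3 \frac{\sqrt{10}}{-4 - 3} + 5 = - 3 \frac{\sqrt{10}}{-7} + 5 = - 3 \sqrt{10} \left(- \frac{1}{7}\right) + 5 = - 3 \left(- \frac{\sqrt{10}}{7}\right) + 5 = \frac{3 \sqrt{10}}{7} + 5 = 5 + \frac{3 \sqrt{10}}{7} \approx 6.3553$)
$\left(x - 47\right) - 169 = \left(\left(5 + \frac{3 \sqrt{10}}{7}\right) - 47\right) - 169 = \left(-42 + \frac{3 \sqrt{10}}{7}\right) - 169 = -211 + \frac{3 \sqrt{10}}{7}$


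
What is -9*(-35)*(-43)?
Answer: -13545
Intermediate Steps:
-9*(-35)*(-43) = 315*(-43) = -13545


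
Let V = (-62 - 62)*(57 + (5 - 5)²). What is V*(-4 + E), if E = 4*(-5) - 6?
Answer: 212040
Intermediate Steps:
E = -26 (E = -20 - 6 = -26)
V = -7068 (V = -124*(57 + 0²) = -124*(57 + 0) = -124*57 = -7068)
V*(-4 + E) = -7068*(-4 - 26) = -7068*(-30) = 212040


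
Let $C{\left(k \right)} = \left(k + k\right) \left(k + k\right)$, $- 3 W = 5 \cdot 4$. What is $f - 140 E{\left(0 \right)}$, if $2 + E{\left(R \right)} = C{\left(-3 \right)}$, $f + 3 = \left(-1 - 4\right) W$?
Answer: $- \frac{14189}{3} \approx -4729.7$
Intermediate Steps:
$W = - \frac{20}{3}$ ($W = - \frac{5 \cdot 4}{3} = \left(- \frac{1}{3}\right) 20 = - \frac{20}{3} \approx -6.6667$)
$f = \frac{91}{3}$ ($f = -3 + \left(-1 - 4\right) \left(- \frac{20}{3}\right) = -3 - - \frac{100}{3} = -3 + \frac{100}{3} = \frac{91}{3} \approx 30.333$)
$C{\left(k \right)} = 4 k^{2}$ ($C{\left(k \right)} = 2 k 2 k = 4 k^{2}$)
$E{\left(R \right)} = 34$ ($E{\left(R \right)} = -2 + 4 \left(-3\right)^{2} = -2 + 4 \cdot 9 = -2 + 36 = 34$)
$f - 140 E{\left(0 \right)} = \frac{91}{3} - 4760 = - \frac{14189}{3}$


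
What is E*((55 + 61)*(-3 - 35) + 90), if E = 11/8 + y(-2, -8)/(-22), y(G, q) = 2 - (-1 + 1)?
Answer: -243967/44 ≈ -5544.7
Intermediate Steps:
y(G, q) = 2 (y(G, q) = 2 - 1*0 = 2 + 0 = 2)
E = 113/88 (E = 11/8 + 2/(-22) = 11*(⅛) + 2*(-1/22) = 11/8 - 1/11 = 113/88 ≈ 1.2841)
E*((55 + 61)*(-3 - 35) + 90) = 113*((55 + 61)*(-3 - 35) + 90)/88 = 113*(116*(-38) + 90)/88 = 113*(-4408 + 90)/88 = (113/88)*(-4318) = -243967/44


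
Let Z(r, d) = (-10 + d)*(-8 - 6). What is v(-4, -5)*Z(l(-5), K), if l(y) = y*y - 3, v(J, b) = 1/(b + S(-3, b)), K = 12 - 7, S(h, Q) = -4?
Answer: -70/9 ≈ -7.7778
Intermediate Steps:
K = 5
v(J, b) = 1/(-4 + b) (v(J, b) = 1/(b - 4) = 1/(-4 + b))
l(y) = -3 + y**2 (l(y) = y**2 - 3 = -3 + y**2)
Z(r, d) = 140 - 14*d (Z(r, d) = (-10 + d)*(-14) = 140 - 14*d)
v(-4, -5)*Z(l(-5), K) = (140 - 14*5)/(-4 - 5) = (140 - 70)/(-9) = -1/9*70 = -70/9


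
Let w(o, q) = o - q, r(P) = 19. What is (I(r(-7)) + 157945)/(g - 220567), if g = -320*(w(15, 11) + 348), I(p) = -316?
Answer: -52543/111069 ≈ -0.47307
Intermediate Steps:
g = -112640 (g = -320*((15 - 1*11) + 348) = -320*((15 - 11) + 348) = -320*(4 + 348) = -320*352 = -112640)
(I(r(-7)) + 157945)/(g - 220567) = (-316 + 157945)/(-112640 - 220567) = 157629/(-333207) = 157629*(-1/333207) = -52543/111069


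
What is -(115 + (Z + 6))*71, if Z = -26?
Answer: -6745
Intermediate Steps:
-(115 + (Z + 6))*71 = -(115 + (-26 + 6))*71 = -(115 - 20)*71 = -95*71 = -1*6745 = -6745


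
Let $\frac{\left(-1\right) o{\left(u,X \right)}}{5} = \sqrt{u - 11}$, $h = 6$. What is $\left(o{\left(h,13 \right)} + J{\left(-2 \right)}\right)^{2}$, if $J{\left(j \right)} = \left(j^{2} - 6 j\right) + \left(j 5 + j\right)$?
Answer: $\left(4 - 5 i \sqrt{5}\right)^{2} \approx -109.0 - 89.443 i$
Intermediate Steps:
$o{\left(u,X \right)} = - 5 \sqrt{-11 + u}$ ($o{\left(u,X \right)} = - 5 \sqrt{u - 11} = - 5 \sqrt{-11 + u}$)
$J{\left(j \right)} = j^{2}$ ($J{\left(j \right)} = \left(j^{2} - 6 j\right) + \left(5 j + j\right) = \left(j^{2} - 6 j\right) + 6 j = j^{2}$)
$\left(o{\left(h,13 \right)} + J{\left(-2 \right)}\right)^{2} = \left(- 5 \sqrt{-11 + 6} + \left(-2\right)^{2}\right)^{2} = \left(- 5 \sqrt{-5} + 4\right)^{2} = \left(- 5 i \sqrt{5} + 4\right)^{2} = \left(4 - 5 i \sqrt{5}\right)^{2}$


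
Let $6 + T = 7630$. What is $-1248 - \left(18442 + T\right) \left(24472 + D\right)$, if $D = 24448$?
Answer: $-1275149968$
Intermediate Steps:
$T = 7624$ ($T = -6 + 7630 = 7624$)
$-1248 - \left(18442 + T\right) \left(24472 + D\right) = -1248 - \left(18442 + 7624\right) \left(24472 + 24448\right) = -1248 - 26066 \cdot 48920 = -1248 - 1275148720 = -1275149968$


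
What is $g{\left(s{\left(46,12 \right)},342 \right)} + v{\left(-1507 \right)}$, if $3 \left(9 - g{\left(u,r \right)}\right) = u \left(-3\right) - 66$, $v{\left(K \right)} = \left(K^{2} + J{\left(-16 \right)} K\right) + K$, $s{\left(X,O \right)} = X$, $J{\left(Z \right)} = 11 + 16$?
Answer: $2228930$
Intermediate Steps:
$J{\left(Z \right)} = 27$
$v{\left(K \right)} = K^{2} + 28 K$ ($v{\left(K \right)} = \left(K^{2} + 27 K\right) + K = K^{2} + 28 K$)
$g{\left(u,r \right)} = 31 + u$ ($g{\left(u,r \right)} = 9 - \frac{u \left(-3\right) - 66}{3} = 9 - \frac{- 3 u - 66}{3} = 9 - \frac{-66 - 3 u}{3} = 9 + \left(22 + u\right) = 31 + u$)
$g{\left(s{\left(46,12 \right)},342 \right)} + v{\left(-1507 \right)} = \left(31 + 46\right) - 1507 \left(28 - 1507\right) = 77 - -2228853 = 77 + 2228853 = 2228930$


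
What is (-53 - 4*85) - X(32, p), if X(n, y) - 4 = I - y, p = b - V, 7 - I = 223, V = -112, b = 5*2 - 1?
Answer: -60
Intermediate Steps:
b = 9 (b = 10 - 1 = 9)
I = -216 (I = 7 - 1*223 = 7 - 223 = -216)
p = 121 (p = 9 - 1*(-112) = 9 + 112 = 121)
X(n, y) = -212 - y (X(n, y) = 4 + (-216 - y) = -212 - y)
(-53 - 4*85) - X(32, p) = (-53 - 4*85) - (-212 - 1*121) = (-53 - 340) - (-212 - 121) = -393 - 1*(-333) = -393 + 333 = -60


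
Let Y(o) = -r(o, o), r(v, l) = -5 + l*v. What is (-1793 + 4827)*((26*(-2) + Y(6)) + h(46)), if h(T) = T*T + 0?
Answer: 6168122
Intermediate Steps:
h(T) = T**2 (h(T) = T**2 + 0 = T**2)
Y(o) = 5 - o**2 (Y(o) = -(-5 + o*o) = -(-5 + o**2) = 5 - o**2)
(-1793 + 4827)*((26*(-2) + Y(6)) + h(46)) = (-1793 + 4827)*((26*(-2) + (5 - 1*6**2)) + 46**2) = 3034*((-52 + (5 - 1*36)) + 2116) = 3034*((-52 + (5 - 36)) + 2116) = 3034*((-52 - 31) + 2116) = 3034*(-83 + 2116) = 3034*2033 = 6168122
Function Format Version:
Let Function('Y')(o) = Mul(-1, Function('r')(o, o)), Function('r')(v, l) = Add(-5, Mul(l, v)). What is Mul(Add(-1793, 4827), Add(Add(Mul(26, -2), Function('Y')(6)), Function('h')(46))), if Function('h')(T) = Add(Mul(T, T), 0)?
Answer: 6168122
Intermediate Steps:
Function('h')(T) = Pow(T, 2) (Function('h')(T) = Add(Pow(T, 2), 0) = Pow(T, 2))
Function('Y')(o) = Add(5, Mul(-1, Pow(o, 2))) (Function('Y')(o) = Mul(-1, Add(-5, Mul(o, o))) = Mul(-1, Add(-5, Pow(o, 2))) = Add(5, Mul(-1, Pow(o, 2))))
Mul(Add(-1793, 4827), Add(Add(Mul(26, -2), Function('Y')(6)), Function('h')(46))) = Mul(Add(-1793, 4827), Add(Add(Mul(26, -2), Add(5, Mul(-1, Pow(6, 2)))), Pow(46, 2))) = Mul(3034, Add(Add(-52, Add(5, Mul(-1, 36))), 2116)) = Mul(3034, Add(Add(-52, Add(5, -36)), 2116)) = Mul(3034, Add(Add(-52, -31), 2116)) = Mul(3034, Add(-83, 2116)) = Mul(3034, 2033) = 6168122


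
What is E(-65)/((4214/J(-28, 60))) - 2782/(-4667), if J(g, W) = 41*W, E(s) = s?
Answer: -28251152/756413 ≈ -37.349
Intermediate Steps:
E(-65)/((4214/J(-28, 60))) - 2782/(-4667) = -65/(4214/((41*60))) - 2782/(-4667) = -65/(4214/2460) - 2782*(-1/4667) = -65/(4214*(1/2460)) + 214/359 = -65/2107/1230 + 214/359 = -65*1230/2107 + 214/359 = -79950/2107 + 214/359 = -28251152/756413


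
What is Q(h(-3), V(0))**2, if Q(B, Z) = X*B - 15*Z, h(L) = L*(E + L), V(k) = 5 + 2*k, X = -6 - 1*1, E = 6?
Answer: 144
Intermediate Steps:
X = -7 (X = -6 - 1 = -7)
h(L) = L*(6 + L)
Q(B, Z) = -15*Z - 7*B (Q(B, Z) = -7*B - 15*Z = -15*Z - 7*B)
Q(h(-3), V(0))**2 = (-15*(5 + 2*0) - (-21)*(6 - 3))**2 = (-15*(5 + 0) - (-21)*3)**2 = (-15*5 - 7*(-9))**2 = (-75 + 63)**2 = (-12)**2 = 144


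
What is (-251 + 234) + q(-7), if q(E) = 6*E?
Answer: -59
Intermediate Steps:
(-251 + 234) + q(-7) = (-251 + 234) + 6*(-7) = -17 - 42 = -59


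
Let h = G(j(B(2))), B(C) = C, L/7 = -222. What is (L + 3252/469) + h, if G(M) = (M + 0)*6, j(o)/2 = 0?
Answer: -725574/469 ≈ -1547.1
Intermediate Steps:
L = -1554 (L = 7*(-222) = -1554)
j(o) = 0 (j(o) = 2*0 = 0)
G(M) = 6*M (G(M) = M*6 = 6*M)
h = 0 (h = 6*0 = 0)
(L + 3252/469) + h = (-1554 + 3252/469) + 0 = -725574/469 + 0 = -725574/469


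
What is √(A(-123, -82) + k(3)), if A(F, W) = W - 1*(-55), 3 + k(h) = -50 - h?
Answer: I*√83 ≈ 9.1104*I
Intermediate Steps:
k(h) = -53 - h (k(h) = -3 + (-50 - h) = -53 - h)
A(F, W) = 55 + W (A(F, W) = W + 55 = 55 + W)
√(A(-123, -82) + k(3)) = √((55 - 82) + (-53 - 1*3)) = √(-27 + (-53 - 3)) = √(-27 - 56) = √(-83) = I*√83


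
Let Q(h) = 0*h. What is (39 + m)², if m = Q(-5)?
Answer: 1521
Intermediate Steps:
Q(h) = 0
m = 0
(39 + m)² = (39 + 0)² = 39² = 1521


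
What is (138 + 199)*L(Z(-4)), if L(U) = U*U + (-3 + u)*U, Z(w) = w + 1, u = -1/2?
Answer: 13143/2 ≈ 6571.5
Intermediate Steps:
u = -1/2 (u = -1*1/2 = -1/2 ≈ -0.50000)
Z(w) = 1 + w
L(U) = U**2 - 7*U/2 (L(U) = U*U + (-3 - 1/2)*U = U**2 - 7*U/2)
(138 + 199)*L(Z(-4)) = (138 + 199)*((1 - 4)*(-7 + 2*(1 - 4))/2) = 337*((1/2)*(-3)*(-7 + 2*(-3))) = 337*((1/2)*(-3)*(-7 - 6)) = 337*((1/2)*(-3)*(-13)) = 337*(39/2) = 13143/2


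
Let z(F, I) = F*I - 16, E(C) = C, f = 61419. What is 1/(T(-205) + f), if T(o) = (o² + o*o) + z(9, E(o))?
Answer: 1/143608 ≈ 6.9634e-6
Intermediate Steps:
z(F, I) = -16 + F*I
T(o) = -16 + 2*o² + 9*o (T(o) = (o² + o*o) + (-16 + 9*o) = (o² + o²) + (-16 + 9*o) = 2*o² + (-16 + 9*o) = -16 + 2*o² + 9*o)
1/(T(-205) + f) = 1/((-16 + 2*(-205)² + 9*(-205)) + 61419) = 1/((-16 + 2*42025 - 1845) + 61419) = 1/((-16 + 84050 - 1845) + 61419) = 1/(82189 + 61419) = 1/143608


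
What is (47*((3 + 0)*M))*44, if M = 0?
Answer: 0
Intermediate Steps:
(47*((3 + 0)*M))*44 = (47*((3 + 0)*0))*44 = (47*(3*0))*44 = (47*0)*44 = 0*44 = 0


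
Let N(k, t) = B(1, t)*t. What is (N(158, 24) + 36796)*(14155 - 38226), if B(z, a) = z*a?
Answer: -899581412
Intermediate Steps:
B(z, a) = a*z
N(k, t) = t² (N(k, t) = (t*1)*t = t*t = t²)
(N(158, 24) + 36796)*(14155 - 38226) = (24² + 36796)*(14155 - 38226) = (576 + 36796)*(-24071) = 37372*(-24071) = -899581412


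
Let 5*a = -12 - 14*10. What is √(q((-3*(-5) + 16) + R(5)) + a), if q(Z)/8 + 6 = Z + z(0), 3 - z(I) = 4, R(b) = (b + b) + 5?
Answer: 8*√110/5 ≈ 16.781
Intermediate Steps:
R(b) = 5 + 2*b (R(b) = 2*b + 5 = 5 + 2*b)
z(I) = -1 (z(I) = 3 - 1*4 = 3 - 4 = -1)
a = -152/5 (a = (-12 - 14*10)/5 = (-12 - 140)/5 = (⅕)*(-152) = -152/5 ≈ -30.400)
q(Z) = -56 + 8*Z (q(Z) = -48 + 8*(Z - 1) = -48 + 8*(-1 + Z) = -48 + (-8 + 8*Z) = -56 + 8*Z)
√(q((-3*(-5) + 16) + R(5)) + a) = √((-56 + 8*((-3*(-5) + 16) + (5 + 2*5))) - 152/5) = √((-56 + 8*((15 + 16) + (5 + 10))) - 152/5) = √((-56 + 8*(31 + 15)) - 152/5) = √((-56 + 8*46) - 152/5) = √((-56 + 368) - 152/5) = √(312 - 152/5) = √(1408/5) = 8*√110/5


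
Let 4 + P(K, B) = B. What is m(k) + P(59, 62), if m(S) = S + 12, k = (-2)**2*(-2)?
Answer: 62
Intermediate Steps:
P(K, B) = -4 + B
k = -8 (k = 4*(-2) = -8)
m(S) = 12 + S
m(k) + P(59, 62) = (12 - 8) + (-4 + 62) = 4 + 58 = 62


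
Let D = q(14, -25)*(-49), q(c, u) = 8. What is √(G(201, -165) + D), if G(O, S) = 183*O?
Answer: √36391 ≈ 190.76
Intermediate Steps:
D = -392 (D = 8*(-49) = -392)
√(G(201, -165) + D) = √(183*201 - 392) = √(36783 - 392) = √36391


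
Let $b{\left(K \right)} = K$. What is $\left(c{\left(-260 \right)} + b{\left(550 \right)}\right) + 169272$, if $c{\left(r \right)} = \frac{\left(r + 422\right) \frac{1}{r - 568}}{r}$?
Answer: $\frac{2031071129}{11960} \approx 1.6982 \cdot 10^{5}$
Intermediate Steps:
$c{\left(r \right)} = \frac{422 + r}{r \left(-568 + r\right)}$ ($c{\left(r \right)} = \frac{\left(422 + r\right) \frac{1}{-568 + r}}{r} = \frac{\frac{1}{-568 + r} \left(422 + r\right)}{r} = \frac{422 + r}{r \left(-568 + r\right)}$)
$\left(c{\left(-260 \right)} + b{\left(550 \right)}\right) + 169272 = \left(\frac{422 - 260}{\left(-260\right) \left(-568 - 260\right)} + 550\right) + 169272 = \left(\left(- \frac{1}{260}\right) \frac{1}{-828} \cdot 162 + 550\right) + 169272 = \left(\left(- \frac{1}{260}\right) \left(- \frac{1}{828}\right) 162 + 550\right) + 169272 = \left(\frac{9}{11960} + 550\right) + 169272 = \frac{6578009}{11960} + 169272 = \frac{2031071129}{11960}$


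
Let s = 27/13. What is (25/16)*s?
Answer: 675/208 ≈ 3.2452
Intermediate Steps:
s = 27/13 (s = 27*(1/13) = 27/13 ≈ 2.0769)
(25/16)*s = (25/16)*(27/13) = 675/208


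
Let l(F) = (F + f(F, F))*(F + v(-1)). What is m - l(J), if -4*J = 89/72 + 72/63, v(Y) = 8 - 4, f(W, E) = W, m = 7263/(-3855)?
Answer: 5657226587/2611284480 ≈ 2.1665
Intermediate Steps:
m = -2421/1285 (m = 7263*(-1/3855) = -2421/1285 ≈ -1.8840)
v(Y) = 4
J = -1199/2016 (J = -(89/72 + 72/63)/4 = -(89*(1/72) + 72*(1/63))/4 = -(89/72 + 8/7)/4 = -1/4*1199/504 = -1199/2016 ≈ -0.59474)
l(F) = 2*F*(4 + F) (l(F) = (F + F)*(F + 4) = (2*F)*(4 + F) = 2*F*(4 + F))
m - l(J) = -2421/1285 - 2*(-1199)*(4 - 1199/2016)/2016 = -2421/1285 - 2*(-1199)*6865/(2016*2016) = -2421/1285 - 1*(-8231135/2032128) = -2421/1285 + 8231135/2032128 = 5657226587/2611284480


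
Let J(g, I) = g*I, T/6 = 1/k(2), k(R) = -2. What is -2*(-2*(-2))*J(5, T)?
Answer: 120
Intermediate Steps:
T = -3 (T = 6/(-2) = 6*(-½) = -3)
J(g, I) = I*g
-2*(-2*(-2))*J(5, T) = -2*(-2*(-2))*(-3*5) = -8*(-15) = -2*(-60) = 120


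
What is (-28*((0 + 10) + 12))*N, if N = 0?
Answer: 0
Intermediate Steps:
(-28*((0 + 10) + 12))*N = -28*((0 + 10) + 12)*0 = -28*(10 + 12)*0 = -28*22*0 = -616*0 = 0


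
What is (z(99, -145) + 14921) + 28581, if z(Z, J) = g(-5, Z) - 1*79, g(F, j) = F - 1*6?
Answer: 43412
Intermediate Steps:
g(F, j) = -6 + F (g(F, j) = F - 6 = -6 + F)
z(Z, J) = -90 (z(Z, J) = (-6 - 5) - 1*79 = -11 - 79 = -90)
(z(99, -145) + 14921) + 28581 = (-90 + 14921) + 28581 = 14831 + 28581 = 43412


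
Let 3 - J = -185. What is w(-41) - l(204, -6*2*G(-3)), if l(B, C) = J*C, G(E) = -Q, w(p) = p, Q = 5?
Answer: -11321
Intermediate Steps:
J = 188 (J = 3 - 1*(-185) = 3 + 185 = 188)
G(E) = -5 (G(E) = -1*5 = -5)
l(B, C) = 188*C
w(-41) - l(204, -6*2*G(-3)) = -41 - 188*(-6*2*(-5)) = -41 - 188*(-12*(-5)) = -41 - 188*(-1*(-60)) = -41 - 188*60 = -41 - 1*11280 = -41 - 11280 = -11321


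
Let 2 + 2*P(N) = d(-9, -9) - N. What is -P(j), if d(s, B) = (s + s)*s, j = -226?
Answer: -193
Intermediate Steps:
d(s, B) = 2*s² (d(s, B) = (2*s)*s = 2*s²)
P(N) = 80 - N/2 (P(N) = -1 + (2*(-9)² - N)/2 = -1 + (2*81 - N)/2 = -1 + (162 - N)/2 = -1 + (81 - N/2) = 80 - N/2)
-P(j) = -(80 - ½*(-226)) = -(80 + 113) = -1*193 = -193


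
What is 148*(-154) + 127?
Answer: -22665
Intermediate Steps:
148*(-154) + 127 = -22792 + 127 = -22665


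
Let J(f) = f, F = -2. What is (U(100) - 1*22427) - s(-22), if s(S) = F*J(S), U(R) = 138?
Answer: -22333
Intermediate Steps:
s(S) = -2*S
(U(100) - 1*22427) - s(-22) = (138 - 1*22427) - (-2)*(-22) = (138 - 22427) - 1*44 = -22289 - 44 = -22333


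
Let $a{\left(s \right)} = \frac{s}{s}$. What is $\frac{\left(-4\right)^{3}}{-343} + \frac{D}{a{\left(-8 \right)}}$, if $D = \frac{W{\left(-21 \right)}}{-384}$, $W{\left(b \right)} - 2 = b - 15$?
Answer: $\frac{18119}{65856} \approx 0.27513$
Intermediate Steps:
$W{\left(b \right)} = -13 + b$ ($W{\left(b \right)} = 2 + \left(b - 15\right) = 2 + \left(-15 + b\right) = -13 + b$)
$a{\left(s \right)} = 1$
$D = \frac{17}{192}$ ($D = \frac{-13 - 21}{-384} = \left(-34\right) \left(- \frac{1}{384}\right) = \frac{17}{192} \approx 0.088542$)
$\frac{\left(-4\right)^{3}}{-343} + \frac{D}{a{\left(-8 \right)}} = \frac{\left(-4\right)^{3}}{-343} + \frac{17}{192 \cdot 1} = \left(-64\right) \left(- \frac{1}{343}\right) + \frac{17}{192} \cdot 1 = \frac{64}{343} + \frac{17}{192} = \frac{18119}{65856}$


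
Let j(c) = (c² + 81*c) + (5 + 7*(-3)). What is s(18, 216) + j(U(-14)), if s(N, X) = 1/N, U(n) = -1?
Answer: -1727/18 ≈ -95.944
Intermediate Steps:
j(c) = -16 + c² + 81*c (j(c) = (c² + 81*c) + (5 - 21) = (c² + 81*c) - 16 = -16 + c² + 81*c)
s(18, 216) + j(U(-14)) = 1/18 + (-16 + (-1)² + 81*(-1)) = 1/18 + (-16 + 1 - 81) = 1/18 - 96 = -1727/18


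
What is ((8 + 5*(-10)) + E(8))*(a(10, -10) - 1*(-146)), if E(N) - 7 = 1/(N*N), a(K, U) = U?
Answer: -38063/8 ≈ -4757.9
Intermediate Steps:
E(N) = 7 + N**(-2) (E(N) = 7 + 1/(N*N) = 7 + N**(-2))
((8 + 5*(-10)) + E(8))*(a(10, -10) - 1*(-146)) = ((8 + 5*(-10)) + (7 + 8**(-2)))*(-10 - 1*(-146)) = ((8 - 50) + (7 + 1/64))*(-10 + 146) = (-42 + 449/64)*136 = -2239/64*136 = -38063/8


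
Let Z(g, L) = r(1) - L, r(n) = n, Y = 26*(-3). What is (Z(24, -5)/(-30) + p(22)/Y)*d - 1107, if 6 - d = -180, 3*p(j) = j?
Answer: -226529/195 ≈ -1161.7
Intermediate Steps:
p(j) = j/3
d = 186 (d = 6 - 1*(-180) = 6 + 180 = 186)
Y = -78
Z(g, L) = 1 - L
(Z(24, -5)/(-30) + p(22)/Y)*d - 1107 = ((1 - 1*(-5))/(-30) + ((1/3)*22)/(-78))*186 - 1107 = ((1 + 5)*(-1/30) + (22/3)*(-1/78))*186 - 1107 = (6*(-1/30) - 11/117)*186 - 1107 = (-1/5 - 11/117)*186 - 1107 = -172/585*186 - 1107 = -10664/195 - 1107 = -226529/195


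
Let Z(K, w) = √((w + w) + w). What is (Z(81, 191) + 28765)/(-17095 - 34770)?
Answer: -523/943 - √573/51865 ≈ -0.55507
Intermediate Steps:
Z(K, w) = √3*√w (Z(K, w) = √(2*w + w) = √(3*w) = √3*√w)
(Z(81, 191) + 28765)/(-17095 - 34770) = (√3*√191 + 28765)/(-17095 - 34770) = (√573 + 28765)/(-51865) = (28765 + √573)*(-1/51865) = -523/943 - √573/51865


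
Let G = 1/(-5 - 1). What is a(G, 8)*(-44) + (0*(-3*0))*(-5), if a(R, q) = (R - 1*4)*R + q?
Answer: -3443/9 ≈ -382.56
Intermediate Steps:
G = -⅙ (G = 1/(-6) = -⅙ ≈ -0.16667)
a(R, q) = q + R*(-4 + R) (a(R, q) = (R - 4)*R + q = (-4 + R)*R + q = R*(-4 + R) + q = q + R*(-4 + R))
a(G, 8)*(-44) + (0*(-3*0))*(-5) = (8 + (-⅙)² - 4*(-⅙))*(-44) + (0*(-3*0))*(-5) = (8 + 1/36 + ⅔)*(-44) + (0*0)*(-5) = (313/36)*(-44) + 0*(-5) = -3443/9 + 0 = -3443/9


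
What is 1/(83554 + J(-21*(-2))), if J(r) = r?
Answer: 1/83596 ≈ 1.1962e-5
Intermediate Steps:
1/(83554 + J(-21*(-2))) = 1/(83554 - 21*(-2)) = 1/(83554 + 42) = 1/83596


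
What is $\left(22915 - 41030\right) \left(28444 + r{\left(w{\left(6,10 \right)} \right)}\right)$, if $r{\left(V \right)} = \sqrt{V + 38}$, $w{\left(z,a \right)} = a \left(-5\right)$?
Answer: $-515263060 - 36230 i \sqrt{3} \approx -5.1526 \cdot 10^{8} - 62752.0 i$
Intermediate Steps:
$w{\left(z,a \right)} = - 5 a$
$r{\left(V \right)} = \sqrt{38 + V}$
$\left(22915 - 41030\right) \left(28444 + r{\left(w{\left(6,10 \right)} \right)}\right) = \left(22915 - 41030\right) \left(28444 + \sqrt{38 - 50}\right) = - 18115 \left(28444 + \sqrt{38 - 50}\right) = - 18115 \left(28444 + \sqrt{-12}\right) = - 18115 \left(28444 + 2 i \sqrt{3}\right) = -515263060 - 36230 i \sqrt{3}$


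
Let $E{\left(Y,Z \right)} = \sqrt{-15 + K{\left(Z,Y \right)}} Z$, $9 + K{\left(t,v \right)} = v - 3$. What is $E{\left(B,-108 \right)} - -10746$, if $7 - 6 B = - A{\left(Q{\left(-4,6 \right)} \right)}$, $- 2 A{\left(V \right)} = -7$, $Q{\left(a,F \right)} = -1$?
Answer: $10746 - 54 i \sqrt{101} \approx 10746.0 - 542.69 i$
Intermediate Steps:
$K{\left(t,v \right)} = -12 + v$ ($K{\left(t,v \right)} = -9 + \left(v - 3\right) = -9 + \left(-3 + v\right) = -12 + v$)
$A{\left(V \right)} = \frac{7}{2}$ ($A{\left(V \right)} = \left(- \frac{1}{2}\right) \left(-7\right) = \frac{7}{2}$)
$B = \frac{7}{4}$ ($B = \frac{7}{6} - \frac{\left(-1\right) \frac{7}{2}}{6} = \frac{7}{6} - - \frac{7}{12} = \frac{7}{6} + \frac{7}{12} = \frac{7}{4} \approx 1.75$)
$E{\left(Y,Z \right)} = Z \sqrt{-27 + Y}$ ($E{\left(Y,Z \right)} = \sqrt{-15 + \left(-12 + Y\right)} Z = \sqrt{-27 + Y} Z = Z \sqrt{-27 + Y}$)
$E{\left(B,-108 \right)} - -10746 = - 108 \sqrt{-27 + \frac{7}{4}} - -10746 = - 108 \sqrt{- \frac{101}{4}} + 10746 = - 108 \frac{i \sqrt{101}}{2} + 10746 = - 54 i \sqrt{101} + 10746 = 10746 - 54 i \sqrt{101}$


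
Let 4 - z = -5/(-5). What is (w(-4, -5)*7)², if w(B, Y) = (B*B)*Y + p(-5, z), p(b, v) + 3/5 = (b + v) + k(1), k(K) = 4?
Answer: 7568001/25 ≈ 3.0272e+5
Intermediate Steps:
z = 3 (z = 4 - (-5)/(-5) = 4 - (-5)*(-1)/5 = 4 - 1*1 = 4 - 1 = 3)
p(b, v) = 17/5 + b + v (p(b, v) = -⅗ + ((b + v) + 4) = -⅗ + (4 + b + v) = 17/5 + b + v)
w(B, Y) = 7/5 + Y*B² (w(B, Y) = (B*B)*Y + (17/5 - 5 + 3) = B²*Y + 7/5 = Y*B² + 7/5 = 7/5 + Y*B²)
(w(-4, -5)*7)² = ((7/5 - 5*(-4)²)*7)² = ((7/5 - 5*16)*7)² = ((7/5 - 80)*7)² = (-393/5*7)² = (-2751/5)² = 7568001/25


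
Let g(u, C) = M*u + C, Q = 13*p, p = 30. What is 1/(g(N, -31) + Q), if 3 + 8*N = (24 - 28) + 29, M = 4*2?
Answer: 1/381 ≈ 0.0026247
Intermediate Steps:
M = 8
N = 11/4 (N = -3/8 + ((24 - 28) + 29)/8 = -3/8 + (-4 + 29)/8 = -3/8 + (1/8)*25 = -3/8 + 25/8 = 11/4 ≈ 2.7500)
Q = 390 (Q = 13*30 = 390)
g(u, C) = C + 8*u (g(u, C) = 8*u + C = C + 8*u)
1/(g(N, -31) + Q) = 1/((-31 + 8*(11/4)) + 390) = 1/((-31 + 22) + 390) = 1/(-9 + 390) = 1/381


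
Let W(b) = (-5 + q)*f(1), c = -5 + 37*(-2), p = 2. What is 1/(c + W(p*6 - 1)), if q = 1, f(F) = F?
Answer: -1/83 ≈ -0.012048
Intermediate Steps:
c = -79 (c = -5 - 74 = -79)
W(b) = -4 (W(b) = (-5 + 1)*1 = -4*1 = -4)
1/(c + W(p*6 - 1)) = 1/(-79 - 4) = 1/(-83) = -1/83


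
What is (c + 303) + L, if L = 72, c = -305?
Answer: 70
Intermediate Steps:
(c + 303) + L = (-305 + 303) + 72 = -2 + 72 = 70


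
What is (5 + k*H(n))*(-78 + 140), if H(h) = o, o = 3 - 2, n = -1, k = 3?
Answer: 496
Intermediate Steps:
o = 1
H(h) = 1
(5 + k*H(n))*(-78 + 140) = (5 + 3*1)*(-78 + 140) = (5 + 3)*62 = 8*62 = 496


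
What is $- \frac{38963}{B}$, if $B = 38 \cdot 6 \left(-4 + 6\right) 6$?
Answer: $- \frac{38963}{2736} \approx -14.241$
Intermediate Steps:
$B = 2736$ ($B = 38 \cdot 6 \cdot 2 \cdot 6 = 38 \cdot 12 \cdot 6 = 456 \cdot 6 = 2736$)
$- \frac{38963}{B} = - \frac{38963}{2736}$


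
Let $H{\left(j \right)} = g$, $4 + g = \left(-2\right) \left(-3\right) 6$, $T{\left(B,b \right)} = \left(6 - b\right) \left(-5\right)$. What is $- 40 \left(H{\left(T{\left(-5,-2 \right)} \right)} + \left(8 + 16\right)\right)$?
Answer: $-2240$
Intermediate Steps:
$T{\left(B,b \right)} = -30 + 5 b$
$g = 32$ ($g = -4 + \left(-2\right) \left(-3\right) 6 = -4 + 6 \cdot 6 = -4 + 36 = 32$)
$H{\left(j \right)} = 32$
$- 40 \left(H{\left(T{\left(-5,-2 \right)} \right)} + \left(8 + 16\right)\right) = - 40 \left(32 + \left(8 + 16\right)\right) = - 40 \left(32 + 24\right) = \left(-40\right) 56 = -2240$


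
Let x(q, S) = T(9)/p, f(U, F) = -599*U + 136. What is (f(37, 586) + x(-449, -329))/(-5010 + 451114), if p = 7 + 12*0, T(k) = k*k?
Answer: -38527/780682 ≈ -0.049350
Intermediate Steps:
T(k) = k**2
f(U, F) = 136 - 599*U
p = 7 (p = 7 + 0 = 7)
x(q, S) = 81/7 (x(q, S) = 9**2/7 = 81*(1/7) = 81/7)
(f(37, 586) + x(-449, -329))/(-5010 + 451114) = ((136 - 599*37) + 81/7)/(-5010 + 451114) = ((136 - 22163) + 81/7)/446104 = (-22027 + 81/7)*(1/446104) = -154108/7*1/446104 = -38527/780682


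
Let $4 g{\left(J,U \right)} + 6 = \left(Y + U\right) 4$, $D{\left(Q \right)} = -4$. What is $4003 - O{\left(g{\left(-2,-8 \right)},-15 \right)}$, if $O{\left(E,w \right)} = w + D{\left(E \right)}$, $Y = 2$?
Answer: $4022$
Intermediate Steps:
$g{\left(J,U \right)} = \frac{1}{2} + U$ ($g{\left(J,U \right)} = - \frac{3}{2} + \frac{\left(2 + U\right) 4}{4} = - \frac{3}{2} + \frac{8 + 4 U}{4} = - \frac{3}{2} + \left(2 + U\right) = \frac{1}{2} + U$)
$O{\left(E,w \right)} = -4 + w$ ($O{\left(E,w \right)} = w - 4 = -4 + w$)
$4003 - O{\left(g{\left(-2,-8 \right)},-15 \right)} = 4003 - \left(-4 - 15\right) = 4003 - -19 = 4003 + 19 = 4022$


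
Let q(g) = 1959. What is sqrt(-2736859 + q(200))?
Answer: 10*I*sqrt(27349) ≈ 1653.8*I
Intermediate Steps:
sqrt(-2736859 + q(200)) = sqrt(-2736859 + 1959) = sqrt(-2734900) = 10*I*sqrt(27349)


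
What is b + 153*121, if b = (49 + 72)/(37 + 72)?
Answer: 2018038/109 ≈ 18514.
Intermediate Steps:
b = 121/109 ≈ 1.1101
b + 153*121 = 121/109 + 153*121 = 121/109 + 18513 = 2018038/109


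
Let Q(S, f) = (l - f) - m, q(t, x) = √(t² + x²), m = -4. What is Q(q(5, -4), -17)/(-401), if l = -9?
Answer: -12/401 ≈ -0.029925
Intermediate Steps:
Q(S, f) = -5 - f (Q(S, f) = (-9 - f) - 1*(-4) = (-9 - f) + 4 = -5 - f)
Q(q(5, -4), -17)/(-401) = (-5 - 1*(-17))/(-401) = (-5 + 17)*(-1/401) = 12*(-1/401) = -12/401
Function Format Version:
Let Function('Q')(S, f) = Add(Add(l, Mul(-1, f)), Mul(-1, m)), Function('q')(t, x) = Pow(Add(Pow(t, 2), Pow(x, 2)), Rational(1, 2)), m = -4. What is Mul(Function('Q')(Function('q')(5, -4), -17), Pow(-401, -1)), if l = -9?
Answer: Rational(-12, 401) ≈ -0.029925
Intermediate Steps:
Function('Q')(S, f) = Add(-5, Mul(-1, f)) (Function('Q')(S, f) = Add(Add(-9, Mul(-1, f)), Mul(-1, -4)) = Add(Add(-9, Mul(-1, f)), 4) = Add(-5, Mul(-1, f)))
Mul(Function('Q')(Function('q')(5, -4), -17), Pow(-401, -1)) = Mul(Add(-5, Mul(-1, -17)), Pow(-401, -1)) = Mul(Add(-5, 17), Rational(-1, 401)) = Mul(12, Rational(-1, 401)) = Rational(-12, 401)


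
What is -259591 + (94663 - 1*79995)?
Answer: -244923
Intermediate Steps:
-259591 + (94663 - 1*79995) = -259591 + (94663 - 79995) = -259591 + 14668 = -244923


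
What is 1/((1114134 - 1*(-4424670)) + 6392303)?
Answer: 1/11931107 ≈ 8.3814e-8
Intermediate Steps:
1/((1114134 - 1*(-4424670)) + 6392303) = 1/((1114134 + 4424670) + 6392303) = 1/(5538804 + 6392303) = 1/11931107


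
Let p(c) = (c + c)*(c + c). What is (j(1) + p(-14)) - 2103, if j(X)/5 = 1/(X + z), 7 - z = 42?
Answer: -44851/34 ≈ -1319.1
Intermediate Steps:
z = -35 (z = 7 - 1*42 = 7 - 42 = -35)
p(c) = 4*c² (p(c) = (2*c)*(2*c) = 4*c²)
j(X) = 5/(-35 + X) (j(X) = 5/(X - 35) = 5/(-35 + X))
(j(1) + p(-14)) - 2103 = (5/(-35 + 1) + 4*(-14)²) - 2103 = (5/(-34) + 4*196) - 2103 = (5*(-1/34) + 784) - 2103 = (-5/34 + 784) - 2103 = 26651/34 - 2103 = -44851/34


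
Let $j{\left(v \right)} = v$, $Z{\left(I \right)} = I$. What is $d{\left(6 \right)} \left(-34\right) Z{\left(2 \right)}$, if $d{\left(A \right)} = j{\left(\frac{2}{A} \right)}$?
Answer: $- \frac{68}{3} \approx -22.667$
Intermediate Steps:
$d{\left(A \right)} = \frac{2}{A}$
$d{\left(6 \right)} \left(-34\right) Z{\left(2 \right)} = \frac{2}{6} \left(-34\right) 2 = 2 \cdot \frac{1}{6} \left(-34\right) 2 = \frac{1}{3} \left(-34\right) 2 = \left(- \frac{34}{3}\right) 2 = - \frac{68}{3}$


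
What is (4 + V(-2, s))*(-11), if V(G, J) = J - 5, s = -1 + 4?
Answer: -22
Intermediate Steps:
s = 3
V(G, J) = -5 + J
(4 + V(-2, s))*(-11) = (4 + (-5 + 3))*(-11) = (4 - 2)*(-11) = 2*(-11) = -22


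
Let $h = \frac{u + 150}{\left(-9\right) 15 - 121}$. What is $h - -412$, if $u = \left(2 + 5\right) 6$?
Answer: $\frac{1645}{4} \approx 411.25$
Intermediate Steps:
$u = 42$ ($u = 7 \cdot 6 = 42$)
$h = - \frac{3}{4}$ ($h = \frac{42 + 150}{\left(-9\right) 15 - 121} = \frac{192}{-135 - 121} = \frac{192}{-256} = 192 \left(- \frac{1}{256}\right) = - \frac{3}{4} \approx -0.75$)
$h - -412 = - \frac{3}{4} - -412 = - \frac{3}{4} + 412 = \frac{1645}{4}$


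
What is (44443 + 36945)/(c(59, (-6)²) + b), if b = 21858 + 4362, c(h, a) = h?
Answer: 81388/26279 ≈ 3.0971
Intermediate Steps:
b = 26220
(44443 + 36945)/(c(59, (-6)²) + b) = (44443 + 36945)/(59 + 26220) = 81388/26279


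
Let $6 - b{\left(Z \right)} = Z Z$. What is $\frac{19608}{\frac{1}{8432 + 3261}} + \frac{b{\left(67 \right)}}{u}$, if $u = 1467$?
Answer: $\frac{336348392165}{1467} \approx 2.2928 \cdot 10^{8}$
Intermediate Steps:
$b{\left(Z \right)} = 6 - Z^{2}$ ($b{\left(Z \right)} = 6 - Z Z = 6 - Z^{2}$)
$\frac{19608}{\frac{1}{8432 + 3261}} + \frac{b{\left(67 \right)}}{u} = \frac{19608}{\frac{1}{8432 + 3261}} + \frac{6 - 67^{2}}{1467} = \frac{19608}{\frac{1}{11693}} + \left(6 - 4489\right) \frac{1}{1467} = 19608 \frac{1}{\frac{1}{11693}} + \left(6 - 4489\right) \frac{1}{1467} = 19608 \cdot 11693 - \frac{4483}{1467} = 229276344 - \frac{4483}{1467} = \frac{336348392165}{1467}$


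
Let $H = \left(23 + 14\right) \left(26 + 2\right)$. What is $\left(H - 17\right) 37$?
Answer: $37703$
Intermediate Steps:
$H = 1036$ ($H = 37 \cdot 28 = 1036$)
$\left(H - 17\right) 37 = \left(1036 - 17\right) 37 = 1019 \cdot 37 = 37703$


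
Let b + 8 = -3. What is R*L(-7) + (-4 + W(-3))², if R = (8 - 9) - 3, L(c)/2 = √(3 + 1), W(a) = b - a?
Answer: 128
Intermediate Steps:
b = -11 (b = -8 - 3 = -11)
W(a) = -11 - a
L(c) = 4 (L(c) = 2*√(3 + 1) = 2*√4 = 2*2 = 4)
R = -4 (R = -1 - 3 = -4)
R*L(-7) + (-4 + W(-3))² = -4*4 + (-4 + (-11 - 1*(-3)))² = -16 + (-4 + (-11 + 3))² = -16 + (-4 - 8)² = -16 + (-12)² = -16 + 144 = 128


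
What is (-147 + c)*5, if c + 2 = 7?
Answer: -710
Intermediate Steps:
c = 5 (c = -2 + 7 = 5)
(-147 + c)*5 = (-147 + 5)*5 = -142*5 = -710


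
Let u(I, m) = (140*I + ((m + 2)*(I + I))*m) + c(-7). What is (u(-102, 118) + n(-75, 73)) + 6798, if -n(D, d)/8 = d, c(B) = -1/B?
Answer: -20276941/7 ≈ -2.8967e+6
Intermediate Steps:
u(I, m) = 1/7 + 140*I + 2*I*m*(2 + m) (u(I, m) = (140*I + ((m + 2)*(I + I))*m) - 1/(-7) = (140*I + ((2 + m)*(2*I))*m) - 1*(-1/7) = (140*I + (2*I*(2 + m))*m) + 1/7 = (140*I + 2*I*m*(2 + m)) + 1/7 = 1/7 + 140*I + 2*I*m*(2 + m))
n(D, d) = -8*d
(u(-102, 118) + n(-75, 73)) + 6798 = ((1/7 + 140*(-102) + 2*(-102)*118**2 + 4*(-102)*118) - 8*73) + 6798 = ((1/7 - 14280 + 2*(-102)*13924 - 48144) - 584) + 6798 = ((1/7 - 14280 - 2840496 - 48144) - 584) + 6798 = (-20320439/7 - 584) + 6798 = -20324527/7 + 6798 = -20276941/7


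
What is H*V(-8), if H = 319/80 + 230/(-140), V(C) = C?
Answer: -1313/70 ≈ -18.757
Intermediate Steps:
H = 1313/560 (H = 319*(1/80) + 230*(-1/140) = 319/80 - 23/14 = 1313/560 ≈ 2.3446)
H*V(-8) = (1313/560)*(-8) = -1313/70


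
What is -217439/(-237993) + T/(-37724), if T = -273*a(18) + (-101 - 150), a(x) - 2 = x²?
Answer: 29443306093/8978047932 ≈ 3.2795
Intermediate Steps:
a(x) = 2 + x²
T = -89249 (T = -273*(2 + 18²) + (-101 - 150) = -273*(2 + 324) - 251 = -273*326 - 251 = -88998 - 251 = -89249)
-217439/(-237993) + T/(-37724) = -217439/(-237993) - 89249/(-37724) = -217439*(-1/237993) - 89249*(-1/37724) = 217439/237993 + 89249/37724 = 29443306093/8978047932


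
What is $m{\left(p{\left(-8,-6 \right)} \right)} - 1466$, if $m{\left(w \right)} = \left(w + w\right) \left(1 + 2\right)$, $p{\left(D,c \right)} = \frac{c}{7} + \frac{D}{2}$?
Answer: $- \frac{10466}{7} \approx -1495.1$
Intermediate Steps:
$p{\left(D,c \right)} = \frac{D}{2} + \frac{c}{7}$ ($p{\left(D,c \right)} = c \frac{1}{7} + D \frac{1}{2} = \frac{c}{7} + \frac{D}{2} = \frac{D}{2} + \frac{c}{7}$)
$m{\left(w \right)} = 6 w$ ($m{\left(w \right)} = 2 w 3 = 6 w$)
$m{\left(p{\left(-8,-6 \right)} \right)} - 1466 = 6 \left(\frac{1}{2} \left(-8\right) + \frac{1}{7} \left(-6\right)\right) - 1466 = 6 \left(-4 - \frac{6}{7}\right) - 1466 = 6 \left(- \frac{34}{7}\right) - 1466 = - \frac{204}{7} - 1466 = - \frac{10466}{7}$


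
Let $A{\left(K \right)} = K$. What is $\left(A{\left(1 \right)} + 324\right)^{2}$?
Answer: $105625$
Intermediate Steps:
$\left(A{\left(1 \right)} + 324\right)^{2} = \left(1 + 324\right)^{2} = 325^{2} = 105625$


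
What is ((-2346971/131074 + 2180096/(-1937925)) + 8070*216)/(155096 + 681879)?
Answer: 442767833849445721/212601343384113750 ≈ 2.0826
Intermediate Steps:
((-2346971/131074 + 2180096/(-1937925)) + 8070*216)/(155096 + 681879) = ((-2346971*1/131074 + 2180096*(-1/1937925)) + 1743120)/836975 = ((-2346971/131074 - 2180096/1937925) + 1743120)*(1/836975) = (-4834007678279/254011581450 + 1743120)*(1/836975) = (442767833849445721/254011581450)*(1/836975) = 442767833849445721/212601343384113750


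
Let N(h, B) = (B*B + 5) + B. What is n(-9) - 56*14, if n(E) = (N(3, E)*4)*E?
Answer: -3556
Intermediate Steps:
N(h, B) = 5 + B + B² (N(h, B) = (B² + 5) + B = (5 + B²) + B = 5 + B + B²)
n(E) = E*(20 + 4*E + 4*E²) (n(E) = ((5 + E + E²)*4)*E = (20 + 4*E + 4*E²)*E = E*(20 + 4*E + 4*E²))
n(-9) - 56*14 = 4*(-9)*(5 - 9 + (-9)²) - 56*14 = 4*(-9)*(5 - 9 + 81) - 784 = 4*(-9)*77 - 784 = -2772 - 784 = -3556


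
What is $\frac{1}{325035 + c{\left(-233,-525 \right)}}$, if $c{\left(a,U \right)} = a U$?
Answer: $\frac{1}{447360} \approx 2.2353 \cdot 10^{-6}$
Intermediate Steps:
$c{\left(a,U \right)} = U a$
$\frac{1}{325035 + c{\left(-233,-525 \right)}} = \frac{1}{325035 - -122325} = \frac{1}{325035 + 122325} = \frac{1}{447360}$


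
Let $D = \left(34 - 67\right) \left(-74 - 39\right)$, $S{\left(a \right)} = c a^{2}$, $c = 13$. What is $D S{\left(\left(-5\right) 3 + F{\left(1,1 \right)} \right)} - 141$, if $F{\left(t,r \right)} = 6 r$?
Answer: $3926496$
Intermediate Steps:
$S{\left(a \right)} = 13 a^{2}$
$D = 3729$ ($D = \left(-33\right) \left(-113\right) = 3729$)
$D S{\left(\left(-5\right) 3 + F{\left(1,1 \right)} \right)} - 141 = 3729 \cdot 13 \left(\left(-5\right) 3 + 6 \cdot 1\right)^{2} - 141 = 3729 \cdot 13 \left(-15 + 6\right)^{2} - 141 = 3729 \cdot 13 \left(-9\right)^{2} - 141 = 3729 \cdot 13 \cdot 81 - 141 = 3729 \cdot 1053 - 141 = 3926637 - 141 = 3926496$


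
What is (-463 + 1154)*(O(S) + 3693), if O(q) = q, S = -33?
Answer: 2529060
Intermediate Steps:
(-463 + 1154)*(O(S) + 3693) = (-463 + 1154)*(-33 + 3693) = 691*3660 = 2529060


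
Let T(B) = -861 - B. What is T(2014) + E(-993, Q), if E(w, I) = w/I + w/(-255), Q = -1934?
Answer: -471896691/164390 ≈ -2870.6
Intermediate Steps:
E(w, I) = -w/255 + w/I (E(w, I) = w/I + w*(-1/255) = w/I - w/255 = -w/255 + w/I)
T(2014) + E(-993, Q) = (-861 - 1*2014) + (-1/255*(-993) - 993/(-1934)) = (-861 - 2014) + (331/85 - 993*(-1/1934)) = -2875 + (331/85 + 993/1934) = -2875 + 724559/164390 = -471896691/164390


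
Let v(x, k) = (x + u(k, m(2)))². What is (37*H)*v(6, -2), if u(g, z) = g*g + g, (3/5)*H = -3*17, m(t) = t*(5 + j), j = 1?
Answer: -201280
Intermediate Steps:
m(t) = 6*t (m(t) = t*(5 + 1) = t*6 = 6*t)
H = -85 (H = 5*(-3*17)/3 = (5/3)*(-51) = -85)
u(g, z) = g + g² (u(g, z) = g² + g = g + g²)
v(x, k) = (x + k*(1 + k))²
(37*H)*v(6, -2) = (37*(-85))*(6 - 2*(1 - 2))² = -3145*(6 - 2*(-1))² = -3145*(6 + 2)² = -3145*8² = -3145*64 = -201280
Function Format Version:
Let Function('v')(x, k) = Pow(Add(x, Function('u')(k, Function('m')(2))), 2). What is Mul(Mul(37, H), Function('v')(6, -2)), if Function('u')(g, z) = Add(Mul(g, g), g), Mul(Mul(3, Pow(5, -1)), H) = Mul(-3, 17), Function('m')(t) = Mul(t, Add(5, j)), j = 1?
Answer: -201280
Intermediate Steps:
Function('m')(t) = Mul(6, t) (Function('m')(t) = Mul(t, Add(5, 1)) = Mul(t, 6) = Mul(6, t))
H = -85 (H = Mul(Rational(5, 3), Mul(-3, 17)) = Mul(Rational(5, 3), -51) = -85)
Function('u')(g, z) = Add(g, Pow(g, 2)) (Function('u')(g, z) = Add(Pow(g, 2), g) = Add(g, Pow(g, 2)))
Function('v')(x, k) = Pow(Add(x, Mul(k, Add(1, k))), 2)
Mul(Mul(37, H), Function('v')(6, -2)) = Mul(Mul(37, -85), Pow(Add(6, Mul(-2, Add(1, -2))), 2)) = Mul(-3145, Pow(Add(6, Mul(-2, -1)), 2)) = Mul(-3145, Pow(Add(6, 2), 2)) = Mul(-3145, Pow(8, 2)) = Mul(-3145, 64) = -201280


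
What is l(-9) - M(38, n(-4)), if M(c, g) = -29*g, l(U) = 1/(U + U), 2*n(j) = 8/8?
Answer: 130/9 ≈ 14.444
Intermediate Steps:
n(j) = ½ (n(j) = (8/8)/2 = (8*(⅛))/2 = (½)*1 = ½)
l(U) = 1/(2*U)
l(-9) - M(38, n(-4)) = (½)/(-9) - (-29)/2 = (½)*(-⅑) - 1*(-29/2) = -1/18 + 29/2 = 130/9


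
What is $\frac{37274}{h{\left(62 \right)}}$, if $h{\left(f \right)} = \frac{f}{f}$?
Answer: $37274$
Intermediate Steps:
$h{\left(f \right)} = 1$
$\frac{37274}{h{\left(62 \right)}} = \frac{37274}{1} = 37274 \cdot 1 = 37274$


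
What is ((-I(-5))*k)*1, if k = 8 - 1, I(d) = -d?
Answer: -35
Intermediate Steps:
k = 7
((-I(-5))*k)*1 = (-(-1)*(-5)*7)*1 = (-1*5*7)*1 = -5*7*1 = -35*1 = -35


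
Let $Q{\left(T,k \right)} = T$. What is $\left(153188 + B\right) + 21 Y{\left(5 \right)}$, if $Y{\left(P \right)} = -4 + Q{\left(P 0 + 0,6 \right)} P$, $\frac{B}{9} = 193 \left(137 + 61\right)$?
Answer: $497030$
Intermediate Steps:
$B = 343926$ ($B = 9 \cdot 193 \left(137 + 61\right) = 9 \cdot 193 \cdot 198 = 9 \cdot 38214 = 343926$)
$Y{\left(P \right)} = -4$ ($Y{\left(P \right)} = -4 + \left(P 0 + 0\right) P = -4 + \left(0 + 0\right) P = -4 + 0 P = -4 + 0 = -4$)
$\left(153188 + B\right) + 21 Y{\left(5 \right)} = \left(153188 + 343926\right) + 21 \left(-4\right) = 497114 - 84 = 497030$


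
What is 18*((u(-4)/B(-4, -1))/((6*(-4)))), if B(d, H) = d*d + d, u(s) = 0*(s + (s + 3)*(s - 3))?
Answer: 0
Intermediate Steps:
u(s) = 0 (u(s) = 0*(s + (3 + s)*(-3 + s)) = 0*(s + (-3 + s)*(3 + s)) = 0)
B(d, H) = d + d² (B(d, H) = d² + d = d + d²)
18*((u(-4)/B(-4, -1))/((6*(-4)))) = 18*((0/((-4*(1 - 4))))/((6*(-4)))) = 18*((0/((-4*(-3))))/(-24)) = 18*((0/12)*(-1/24)) = 18*((0*(1/12))*(-1/24)) = 18*(0*(-1/24)) = 18*0 = 0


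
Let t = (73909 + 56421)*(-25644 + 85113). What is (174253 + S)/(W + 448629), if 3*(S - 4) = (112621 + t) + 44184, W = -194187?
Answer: 3875637173/381663 ≈ 10155.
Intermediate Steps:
t = 7750594770 (t = 130330*59469 = 7750594770)
S = 7750751587/3 (S = 4 + ((112621 + 7750594770) + 44184)/3 = 4 + (7750707391 + 44184)/3 = 4 + (1/3)*7750751575 = 4 + 7750751575/3 = 7750751587/3 ≈ 2.5836e+9)
(174253 + S)/(W + 448629) = (174253 + 7750751587/3)/(-194187 + 448629) = (7751274346/3)/254442 = (7751274346/3)*(1/254442) = 3875637173/381663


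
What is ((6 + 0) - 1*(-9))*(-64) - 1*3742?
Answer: -4702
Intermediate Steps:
((6 + 0) - 1*(-9))*(-64) - 1*3742 = (6 + 9)*(-64) - 3742 = 15*(-64) - 3742 = -960 - 3742 = -4702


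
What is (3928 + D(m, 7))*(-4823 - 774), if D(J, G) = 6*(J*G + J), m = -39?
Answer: -11507432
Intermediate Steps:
D(J, G) = 6*J + 6*G*J (D(J, G) = 6*(G*J + J) = 6*(J + G*J) = 6*J + 6*G*J)
(3928 + D(m, 7))*(-4823 - 774) = (3928 + 6*(-39)*(1 + 7))*(-4823 - 774) = (3928 + 6*(-39)*8)*(-5597) = (3928 - 1872)*(-5597) = 2056*(-5597) = -11507432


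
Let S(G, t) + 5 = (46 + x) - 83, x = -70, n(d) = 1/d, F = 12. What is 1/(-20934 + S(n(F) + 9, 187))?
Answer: -1/21046 ≈ -4.7515e-5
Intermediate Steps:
S(G, t) = -112 (S(G, t) = -5 + ((46 - 70) - 83) = -5 + (-24 - 83) = -5 - 107 = -112)
1/(-20934 + S(n(F) + 9, 187)) = 1/(-20934 - 112) = 1/(-21046) = -1/21046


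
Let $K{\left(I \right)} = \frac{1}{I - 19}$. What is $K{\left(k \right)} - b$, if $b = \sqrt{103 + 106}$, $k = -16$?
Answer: $- \frac{1}{35} - \sqrt{209} \approx -14.485$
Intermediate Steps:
$K{\left(I \right)} = \frac{1}{-19 + I}$
$b = \sqrt{209} \approx 14.457$
$K{\left(k \right)} - b = \frac{1}{-19 - 16} - \sqrt{209} = \frac{1}{-35} - \sqrt{209} = - \frac{1}{35} - \sqrt{209}$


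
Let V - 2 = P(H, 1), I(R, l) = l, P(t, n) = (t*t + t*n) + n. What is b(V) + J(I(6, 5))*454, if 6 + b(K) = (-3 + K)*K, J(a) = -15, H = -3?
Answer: -6762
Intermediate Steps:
P(t, n) = n + t**2 + n*t (P(t, n) = (t**2 + n*t) + n = n + t**2 + n*t)
V = 9 (V = 2 + (1 + (-3)**2 + 1*(-3)) = 2 + (1 + 9 - 3) = 2 + 7 = 9)
b(K) = -6 + K*(-3 + K) (b(K) = -6 + (-3 + K)*K = -6 + K*(-3 + K))
b(V) + J(I(6, 5))*454 = (-6 + 9**2 - 3*9) - 15*454 = (-6 + 81 - 27) - 6810 = 48 - 6810 = -6762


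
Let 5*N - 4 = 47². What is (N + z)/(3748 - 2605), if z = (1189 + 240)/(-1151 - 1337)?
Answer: 1832933/4739640 ≈ 0.38672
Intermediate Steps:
N = 2213/5 (N = ⅘ + (⅕)*47² = ⅘ + (⅕)*2209 = ⅘ + 2209/5 = 2213/5 ≈ 442.60)
z = -1429/2488 (z = 1429/(-2488) = 1429*(-1/2488) = -1429/2488 ≈ -0.57436)
(N + z)/(3748 - 2605) = (2213/5 - 1429/2488)/(3748 - 2605) = (5498799/12440)/1143 = (5498799/12440)*(1/1143) = 1832933/4739640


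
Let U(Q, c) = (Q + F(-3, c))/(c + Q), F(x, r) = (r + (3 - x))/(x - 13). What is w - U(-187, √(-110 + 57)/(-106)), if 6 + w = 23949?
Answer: 2839876836041/118614864 + 3185*I*√53/59307432 ≈ 23942.0 + 0.00039097*I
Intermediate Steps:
w = 23943 (w = -6 + 23949 = 23943)
F(x, r) = (3 + r - x)/(-13 + x)
U(Q, c) = (-3/8 + Q - c/16)/(Q + c) (U(Q, c) = (Q + (3 + c - 1*(-3))/(-13 - 3))/(c + Q) = (Q + (3 + c + 3)/(-16))/(Q + c) = (Q - (6 + c)/16)/(Q + c) = (Q + (-3/8 - c/16))/(Q + c) = (-3/8 + Q - c/16)/(Q + c))
w - U(-187, √(-110 + 57)/(-106)) = 23943 - (-3/8 - 187 - √(-110 + 57)/(16*(-106)))/(-187 + √(-110 + 57)/(-106)) = 23943 - (-3/8 - 187 - √(-53)*(-1)/(16*106))/(-187 + √(-53)*(-1/106)) = 23943 - (-3/8 - 187 - I*√53*(-1)/(16*106))/(-187 + (I*√53)*(-1/106)) = 23943 - (-3/8 - 187 - (-1)*I*√53/1696)/(-187 - I*√53/106) = 23943 - (-3/8 - 187 + I*√53/1696)/(-187 - I*√53/106) = 23943 - (-1499/8 + I*√53/1696)/(-187 - I*√53/106)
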